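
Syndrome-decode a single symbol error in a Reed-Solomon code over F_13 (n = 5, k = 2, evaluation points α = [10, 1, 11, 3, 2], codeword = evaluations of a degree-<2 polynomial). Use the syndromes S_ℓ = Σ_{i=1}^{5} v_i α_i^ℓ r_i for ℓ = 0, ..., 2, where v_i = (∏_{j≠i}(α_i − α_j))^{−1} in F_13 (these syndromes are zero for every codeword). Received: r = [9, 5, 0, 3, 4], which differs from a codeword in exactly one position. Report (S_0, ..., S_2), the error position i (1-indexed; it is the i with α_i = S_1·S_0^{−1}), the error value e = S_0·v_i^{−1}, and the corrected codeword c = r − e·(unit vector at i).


S = (1, 11, 4), error at position 3, error magnitude e = 5, c = [9, 5, 8, 3, 4].

Step 1: column multipliers v_i = (∏_{j≠i}(α_i − α_j))^{−1} mod 13.
  i = 1 (α = 10): (10−1)(10−11)(10−3)(10−2) = 9·(−1)·7·8 = −504 ≡ 3, so v_1 = 3^{−1} = 9 (mod 13).
  i = 2 (α = 1): (1−10)(1−11)(1−3)(1−2) = (−9)·(−10)·(−2)·(−1) = 180 ≡ 11, so v_2 = 11^{−1} = 6 (mod 13).
  i = 3 (α = 11): (11−10)(11−1)(11−3)(11−2) = 1·10·8·9 = 720 ≡ 5, so v_3 = 5^{−1} = 8 (mod 13).
  i = 4 (α = 3): (3−10)(3−1)(3−11)(3−2) = (−7)·2·(−8)·1 = 112 ≡ 8, so v_4 = 8^{−1} = 5 (mod 13).
  i = 5 (α = 2): (2−10)(2−1)(2−11)(2−3) = (−8)·1·(−9)·(−1) = −72 ≡ 6, so v_5 = 6^{−1} = 11 (mod 13).
  v = [9, 6, 8, 5, 11].
Step 2: syndromes of r = [9, 5, 0, 3, 4] (all sums mod 13).
  S_0 = Σ v_i r_i = 9·9 + 6·5 + 8·0 + 5·3 + 11·4 = 170 ≡ 1.
  S_1 = Σ v_i α_i r_i = 9·10·9 + 6·1·5 + 8·11·0 + 5·3·3 + 11·2·4 = 973 ≡ 11.
  α_i^2 mod 13 = [9, 1, 4, 9, 4].
  S_2 = Σ v_i α_i^2 r_i = 9·9·9 + 6·1·5 + 8·4·0 + 5·9·3 + 11·4·4 = 1070 ≡ 4.
  S = (1, 11, 4) ≠ 0, so r is not a codeword (an error is present).
Step 3: locate the error. For a single error e at position i, S_ℓ = v_i·e·α_i^ℓ, so α_err = S_1/S_0.
  S_0^{−1} = 1^{−1} = 1 (mod 13), so α_err = 11·1 = 11 ≡ 11 = α_3. Error position i = 3.
  Consistency check: S_2/S_1 = 4·6 = 24 ≡ 11 = α_err ✓ (single-error assumption holds).
Step 4: error magnitude e = S_0/v_3 = S_0·∏_{j≠3}(α_3 − α_j) = 1·5 = 5 ≡ 5 (mod 13).
Step 5: correct position 3: c_3 = r_3 − e = 0 − 5 ≡ 8 (mod 13). Hence c = [9, 5, 8, 3, 4].
  Check: interpolating c through the α_i gives m(x) = 6 + 12·x (degree < 2) with m(α_i) = c_i for every i, so c is indeed a codeword.


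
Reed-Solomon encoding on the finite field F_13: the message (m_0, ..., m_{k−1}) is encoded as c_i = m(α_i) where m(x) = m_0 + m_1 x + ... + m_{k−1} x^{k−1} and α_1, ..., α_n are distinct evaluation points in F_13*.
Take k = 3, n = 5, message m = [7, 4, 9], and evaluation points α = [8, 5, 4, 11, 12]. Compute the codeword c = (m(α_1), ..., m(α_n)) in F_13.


c = [4, 5, 11, 9, 12]

Message polynomial: m(x) = 7 + 4·x + 9·x^2 (mod 13).
For each evaluation point α_i, compute m(α_i) mod 13:
  α_1 = 8: Horner steps 9 → 11 → 4, so m(8) = 4.
  α_2 = 5: Horner steps 9 → 10 → 5, so m(5) = 5.
  α_3 = 4: Horner steps 9 → 1 → 11, so m(4) = 11.
  α_4 = 11: Horner steps 9 → 12 → 9, so m(11) = 9.
  α_5 = 12: Horner steps 9 → 8 → 12, so m(12) = 12.
Codeword c = [4, 5, 11, 9, 12] ∈ F_13^5.


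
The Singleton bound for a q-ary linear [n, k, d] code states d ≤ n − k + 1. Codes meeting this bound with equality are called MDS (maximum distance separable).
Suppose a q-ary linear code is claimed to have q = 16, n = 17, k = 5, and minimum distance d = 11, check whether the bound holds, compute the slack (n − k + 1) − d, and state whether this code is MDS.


Singleton RHS = n − k + 1 = 13, slack = 2, bound satisfied, not MDS.

Singleton bound: d ≤ n − k + 1.
Here n = 17, k = 5, so n − k + 1 = 13.
Given d = 11, check d ≤ 13: YES.
Slack = (n − k + 1) − d = 2.
The code is NOT MDS (slack = 2 > 0).
Description: the claimed parameters are [17, 5, 11]_16; such a code would be non-MDS.


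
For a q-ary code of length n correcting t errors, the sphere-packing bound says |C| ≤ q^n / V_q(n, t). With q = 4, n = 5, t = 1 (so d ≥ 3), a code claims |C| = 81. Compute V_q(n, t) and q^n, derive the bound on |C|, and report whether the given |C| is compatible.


V_q(n, t) = 16, q^n = 1024, Hamming bound = 64, |C| = 81 > bound (violated).

Step 1: Compute V_q(n, t) = Σ_{j=0}^1 C(n, j) (q−1)^j.
  j = 0: C(5,0)·(3)^0 = 1·1 = 1.
  j = 1: C(5,1)·(3)^1 = 5·3 = 15.
  V_q(n, t) = 1 + 15 = 16.
Step 2: q^n = 4^5 = 1024.
Step 3: Hamming bound ⌊q^n / V_q(n,t)⌋ = ⌊1024/16⌋ = 64.
Step 4: Compare |C| = 81 to 64: violated.
The claimed |C| lies above the Hamming bound, so no 4-ary code of length 5 with d ≥ 3 can have 81 codewords.


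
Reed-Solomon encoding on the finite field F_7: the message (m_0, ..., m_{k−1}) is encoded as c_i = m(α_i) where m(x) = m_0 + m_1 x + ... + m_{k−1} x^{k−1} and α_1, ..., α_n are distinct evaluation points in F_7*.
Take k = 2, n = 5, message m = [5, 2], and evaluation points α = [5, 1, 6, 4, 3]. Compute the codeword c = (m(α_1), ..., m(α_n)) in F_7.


c = [1, 0, 3, 6, 4]

Message polynomial: m(x) = 5 + 2·x (mod 7).
For each evaluation point α_i, compute m(α_i) mod 7:
  α_1 = 5: Horner steps 2 → 1, so m(5) = 1.
  α_2 = 1: Horner steps 2 → 0, so m(1) = 0.
  α_3 = 6: Horner steps 2 → 3, so m(6) = 3.
  α_4 = 4: Horner steps 2 → 6, so m(4) = 6.
  α_5 = 3: Horner steps 2 → 4, so m(3) = 4.
Codeword c = [1, 0, 3, 6, 4] ∈ F_7^5.


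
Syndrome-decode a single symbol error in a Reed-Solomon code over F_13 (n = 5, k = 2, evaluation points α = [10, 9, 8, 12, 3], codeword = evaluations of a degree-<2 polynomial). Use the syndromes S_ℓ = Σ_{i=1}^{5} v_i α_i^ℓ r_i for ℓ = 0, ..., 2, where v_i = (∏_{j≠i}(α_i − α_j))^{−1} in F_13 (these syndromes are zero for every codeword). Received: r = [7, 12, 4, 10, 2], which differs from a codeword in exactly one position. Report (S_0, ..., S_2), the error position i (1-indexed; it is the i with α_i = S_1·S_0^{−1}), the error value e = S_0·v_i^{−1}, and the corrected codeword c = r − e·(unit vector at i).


S = (5, 2, 6), error at position 5, error magnitude e = 12, c = [7, 12, 4, 10, 3].

Step 1: column multipliers v_i = (∏_{j≠i}(α_i − α_j))^{−1} mod 13.
  i = 1 (α = 10): (10−9)(10−8)(10−12)(10−3) = 1·2·(−2)·7 = −28 ≡ 11, so v_1 = 11^{−1} = 6 (mod 13).
  i = 2 (α = 9): (9−10)(9−8)(9−12)(9−3) = (−1)·1·(−3)·6 = 18 ≡ 5, so v_2 = 5^{−1} = 8 (mod 13).
  i = 3 (α = 8): (8−10)(8−9)(8−12)(8−3) = (−2)·(−1)·(−4)·5 = −40 ≡ 12, so v_3 = 12^{−1} = 12 (mod 13).
  i = 4 (α = 12): (12−10)(12−9)(12−8)(12−3) = 2·3·4·9 = 216 ≡ 8, so v_4 = 8^{−1} = 5 (mod 13).
  i = 5 (α = 3): (3−10)(3−9)(3−8)(3−12) = (−7)·(−6)·(−5)·(−9) = 1890 ≡ 5, so v_5 = 5^{−1} = 8 (mod 13).
  v = [6, 8, 12, 5, 8].
Step 2: syndromes of r = [7, 12, 4, 10, 2] (all sums mod 13).
  S_0 = Σ v_i r_i = 6·7 + 8·12 + 12·4 + 5·10 + 8·2 = 252 ≡ 5.
  S_1 = Σ v_i α_i r_i = 6·10·7 + 8·9·12 + 12·8·4 + 5·12·10 + 8·3·2 = 2316 ≡ 2.
  α_i^2 mod 13 = [9, 3, 12, 1, 9].
  S_2 = Σ v_i α_i^2 r_i = 6·9·7 + 8·3·12 + 12·12·4 + 5·1·10 + 8·9·2 = 1436 ≡ 6.
  S = (5, 2, 6) ≠ 0, so r is not a codeword (an error is present).
Step 3: locate the error. For a single error e at position i, S_ℓ = v_i·e·α_i^ℓ, so α_err = S_1/S_0.
  S_0^{−1} = 5^{−1} = 8 (mod 13), so α_err = 2·8 = 16 ≡ 3 = α_5. Error position i = 5.
  Consistency check: S_2/S_1 = 6·7 = 42 ≡ 3 = α_err ✓ (single-error assumption holds).
Step 4: error magnitude e = S_0/v_5 = S_0·∏_{j≠5}(α_5 − α_j) = 5·5 = 25 ≡ 12 (mod 13).
Step 5: correct position 5: c_5 = r_5 − e = 2 − 12 ≡ 3 (mod 13). Hence c = [7, 12, 4, 10, 3].
  Check: interpolating c through the α_i gives m(x) = 5 + 8·x (degree < 2) with m(α_i) = c_i for every i, so c is indeed a codeword.


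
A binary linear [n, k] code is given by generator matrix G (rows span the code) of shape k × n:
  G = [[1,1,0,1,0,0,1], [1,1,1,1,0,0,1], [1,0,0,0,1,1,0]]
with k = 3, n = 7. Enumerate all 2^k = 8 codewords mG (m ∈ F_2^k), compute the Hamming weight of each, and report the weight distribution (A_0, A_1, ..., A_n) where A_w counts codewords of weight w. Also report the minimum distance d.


Weight distribution: A_0 = 1, A_1 = 1, A_3 = 1, A_4 = 2, A_5 = 2, A_6 = 1. Minimum distance d = 1.

Enumerate all 2^3 = 8 messages m ∈ F_2^3.
For each, compute codeword c = mG in F_2^7, then tally its weight.
  m = 000 → c = 0000000, weight = 0.
  m = 100 → c = 1101001, weight = 4.
  m = 010 → c = 1111001, weight = 5.
  m = 110 → c = 0010000, weight = 1.
  m = 001 → c = 1000110, weight = 3.
  m = 101 → c = 0101111, weight = 5.
  m = 011 → c = 0111111, weight = 6.
  m = 111 → c = 1010110, weight = 4.
Tally weights:
  weight 0: 1 codewords.
  weight 1: 1 codewords.
  weight 3: 1 codewords.
  weight 4: 2 codewords.
  weight 5: 2 codewords.
  weight 6: 1 codewords.
Minimum distance d = smallest w > 0 with A_w > 0 = 1.
Sanity: Σ A_w = 8 = 2^3 = 8 ✓.


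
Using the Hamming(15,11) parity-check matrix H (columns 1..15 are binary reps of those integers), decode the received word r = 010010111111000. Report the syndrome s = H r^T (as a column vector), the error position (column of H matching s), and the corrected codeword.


s = (1, 1, 0, 0)^T, error position = 12, corrected codeword c = 010010111110000

Compute s = H r^T mod 2 one row at a time:
  s_1 = 1 + 1 + 1 + 1 + 1 + 0 + 0 + 0 = 5 ≡ 1 (mod 2).
  s_2 = 0 + 1 + 0 + 1 + 1 + 0 + 0 + 0 = 3 ≡ 1 (mod 2).
  s_3 = 1 + 0 + 0 + 1 + 1 + 1 + 0 + 0 = 4 ≡ 0 (mod 2).
  s_4 = 0 + 0 + 1 + 1 + 1 + 1 + 0 + 0 = 4 ≡ 0 (mod 2).
s = (1, 1, 0, 0)^T — this equals column 12 of H (binary 1100), so error is at position 12.
Correct: flip bit 12 of r = 010010111111000 to get c = 010010111110000.


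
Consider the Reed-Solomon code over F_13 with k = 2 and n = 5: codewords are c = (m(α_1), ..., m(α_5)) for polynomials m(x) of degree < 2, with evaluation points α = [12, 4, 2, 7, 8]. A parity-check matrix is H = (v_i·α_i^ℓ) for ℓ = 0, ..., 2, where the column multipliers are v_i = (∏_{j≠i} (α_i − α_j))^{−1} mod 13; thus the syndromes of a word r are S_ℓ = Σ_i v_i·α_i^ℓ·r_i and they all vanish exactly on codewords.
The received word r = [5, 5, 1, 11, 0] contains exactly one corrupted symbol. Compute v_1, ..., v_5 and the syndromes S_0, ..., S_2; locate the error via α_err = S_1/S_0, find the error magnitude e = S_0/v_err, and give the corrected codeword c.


S = (10, 3, 10), error at position 1, error magnitude e = 10, c = [8, 5, 1, 11, 0].

Step 1: column multipliers v_i = (∏_{j≠i}(α_i − α_j))^{−1} mod 13.
  i = 1 (α = 12): (12−4)(12−2)(12−7)(12−8) = 8·10·5·4 = 1600 ≡ 1, so v_1 = 1^{−1} = 1 (mod 13).
  i = 2 (α = 4): (4−12)(4−2)(4−7)(4−8) = (−8)·2·(−3)·(−4) = −192 ≡ 3, so v_2 = 3^{−1} = 9 (mod 13).
  i = 3 (α = 2): (2−12)(2−4)(2−7)(2−8) = (−10)·(−2)·(−5)·(−6) = 600 ≡ 2, so v_3 = 2^{−1} = 7 (mod 13).
  i = 4 (α = 7): (7−12)(7−4)(7−2)(7−8) = (−5)·3·5·(−1) = 75 ≡ 10, so v_4 = 10^{−1} = 4 (mod 13).
  i = 5 (α = 8): (8−12)(8−4)(8−2)(8−7) = (−4)·4·6·1 = −96 ≡ 8, so v_5 = 8^{−1} = 5 (mod 13).
  v = [1, 9, 7, 4, 5].
Step 2: syndromes of r = [5, 5, 1, 11, 0] (all sums mod 13).
  S_0 = Σ v_i r_i = 1·5 + 9·5 + 7·1 + 4·11 + 5·0 = 101 ≡ 10.
  S_1 = Σ v_i α_i r_i = 1·12·5 + 9·4·5 + 7·2·1 + 4·7·11 + 5·8·0 = 562 ≡ 3.
  α_i^2 mod 13 = [1, 3, 4, 10, 12].
  S_2 = Σ v_i α_i^2 r_i = 1·1·5 + 9·3·5 + 7·4·1 + 4·10·11 + 5·12·0 = 608 ≡ 10.
  S = (10, 3, 10) ≠ 0, so r is not a codeword (an error is present).
Step 3: locate the error. For a single error e at position i, S_ℓ = v_i·e·α_i^ℓ, so α_err = S_1/S_0.
  S_0^{−1} = 10^{−1} = 4 (mod 13), so α_err = 3·4 = 12 ≡ 12 = α_1. Error position i = 1.
  Consistency check: S_2/S_1 = 10·9 = 90 ≡ 12 = α_err ✓ (single-error assumption holds).
Step 4: error magnitude e = S_0/v_1 = S_0·∏_{j≠1}(α_1 − α_j) = 10·1 = 10 ≡ 10 (mod 13).
Step 5: correct position 1: c_1 = r_1 − e = 5 − 10 ≡ 8 (mod 13). Hence c = [8, 5, 1, 11, 0].
  Check: interpolating c through the α_i gives m(x) = 10 + 2·x (degree < 2) with m(α_i) = c_i for every i, so c is indeed a codeword.


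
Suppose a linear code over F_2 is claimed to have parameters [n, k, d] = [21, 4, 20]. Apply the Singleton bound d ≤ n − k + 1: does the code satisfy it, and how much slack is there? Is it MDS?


Singleton RHS = n − k + 1 = 18, slack = -2, bound violated (no such code; not MDS).

Singleton bound: d ≤ n − k + 1.
Here n = 21, k = 4, so n − k + 1 = 18.
Given d = 20, check d ≤ 18: NO.
Slack = (n − k + 1) − d = -2.
The slack is negative: d = 20 exceeds n − k + 1 = 18 by 2, so the Singleton bound is violated and no linear [21, 4, 20]_2 code can exist. In particular it is not MDS (MDS requires d = n − k + 1 exactly).
Description: the claimed parameters are [21, 4, 20]_2; such a code would be impossible (violates the Singleton bound).


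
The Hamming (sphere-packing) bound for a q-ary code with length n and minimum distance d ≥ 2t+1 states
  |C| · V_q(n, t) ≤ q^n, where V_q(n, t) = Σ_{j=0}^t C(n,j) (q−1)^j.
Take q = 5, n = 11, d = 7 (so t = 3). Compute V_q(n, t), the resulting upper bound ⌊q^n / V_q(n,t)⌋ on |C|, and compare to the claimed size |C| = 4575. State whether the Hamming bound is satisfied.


V_q(n, t) = 11485, q^n = 48828125, Hamming bound = 4251, |C| = 4575 > bound (violated).

Step 1: Compute V_q(n, t) = Σ_{j=0}^3 C(n, j) (q−1)^j.
  j = 0: C(11,0)·(4)^0 = 1·1 = 1.
  j = 1: C(11,1)·(4)^1 = 11·4 = 44.
  j = 2: C(11,2)·(4)^2 = 55·16 = 880.
  j = 3: C(11,3)·(4)^3 = 165·64 = 10560.
  V_q(n, t) = 1 + 44 + 880 + 10560 = 11485.
Step 2: q^n = 5^11 = 48828125.
Step 3: Hamming bound ⌊q^n / V_q(n,t)⌋ = ⌊48828125/11485⌋ = 4251.
Step 4: Compare |C| = 4575 to 4251: violated.
The claimed |C| lies above the Hamming bound, so no 5-ary code of length 11 with d ≥ 7 can have 4575 codewords.


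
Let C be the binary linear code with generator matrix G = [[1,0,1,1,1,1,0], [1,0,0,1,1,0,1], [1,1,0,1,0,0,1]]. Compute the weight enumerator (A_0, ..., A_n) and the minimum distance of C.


Weight distribution: A_0 = 1, A_2 = 1, A_3 = 1, A_4 = 2, A_5 = 3. Minimum distance d = 2.

Enumerate all 2^3 = 8 messages m ∈ F_2^3.
For each, compute codeword c = mG in F_2^7, then tally its weight.
  m = 000 → c = 0000000, weight = 0.
  m = 100 → c = 1011110, weight = 5.
  m = 010 → c = 1001101, weight = 4.
  m = 110 → c = 0010011, weight = 3.
  m = 001 → c = 1101001, weight = 4.
  m = 101 → c = 0110111, weight = 5.
  m = 011 → c = 0100100, weight = 2.
  m = 111 → c = 1111010, weight = 5.
Tally weights:
  weight 0: 1 codewords.
  weight 2: 1 codewords.
  weight 3: 1 codewords.
  weight 4: 2 codewords.
  weight 5: 3 codewords.
Minimum distance d = smallest w > 0 with A_w > 0 = 2.
Sanity: Σ A_w = 8 = 2^3 = 8 ✓.


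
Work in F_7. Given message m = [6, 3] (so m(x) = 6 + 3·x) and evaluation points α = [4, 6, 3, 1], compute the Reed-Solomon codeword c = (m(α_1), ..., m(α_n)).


c = [4, 3, 1, 2]

Message polynomial: m(x) = 6 + 3·x (mod 7).
For each evaluation point α_i, compute m(α_i) mod 7:
  α_1 = 4: Horner steps 3 → 4, so m(4) = 4.
  α_2 = 6: Horner steps 3 → 3, so m(6) = 3.
  α_3 = 3: Horner steps 3 → 1, so m(3) = 1.
  α_4 = 1: Horner steps 3 → 2, so m(1) = 2.
Codeword c = [4, 3, 1, 2] ∈ F_7^4.


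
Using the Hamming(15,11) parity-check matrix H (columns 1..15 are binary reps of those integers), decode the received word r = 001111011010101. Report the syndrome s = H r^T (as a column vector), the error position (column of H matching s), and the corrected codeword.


s = (1, 1, 0, 0)^T, error position = 12, corrected codeword c = 001111011011101

Compute s = H r^T mod 2 one row at a time:
  s_1 = 1 + 1 + 0 + 1 + 0 + 1 + 0 + 1 = 5 ≡ 1 (mod 2).
  s_2 = 1 + 1 + 1 + 0 + 0 + 1 + 0 + 1 = 5 ≡ 1 (mod 2).
  s_3 = 0 + 1 + 1 + 0 + 0 + 1 + 0 + 1 = 4 ≡ 0 (mod 2).
  s_4 = 0 + 1 + 1 + 0 + 1 + 1 + 1 + 1 = 6 ≡ 0 (mod 2).
s = (1, 1, 0, 0)^T — this equals column 12 of H (binary 1100), so error is at position 12.
Correct: flip bit 12 of r = 001111011010101 to get c = 001111011011101.


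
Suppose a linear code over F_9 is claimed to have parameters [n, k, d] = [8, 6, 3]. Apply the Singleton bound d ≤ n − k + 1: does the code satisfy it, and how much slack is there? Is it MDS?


Singleton RHS = n − k + 1 = 3, slack = 0, bound satisfied, MDS.

Singleton bound: d ≤ n − k + 1.
Here n = 8, k = 6, so n − k + 1 = 3.
Given d = 3, check d ≤ 3: YES.
Slack = (n − k + 1) − d = 0.
The code is MDS (slack = 0).
Description: the claimed parameters are [8, 6, 3]_9; such a code would be MDS (meets Singleton bound).


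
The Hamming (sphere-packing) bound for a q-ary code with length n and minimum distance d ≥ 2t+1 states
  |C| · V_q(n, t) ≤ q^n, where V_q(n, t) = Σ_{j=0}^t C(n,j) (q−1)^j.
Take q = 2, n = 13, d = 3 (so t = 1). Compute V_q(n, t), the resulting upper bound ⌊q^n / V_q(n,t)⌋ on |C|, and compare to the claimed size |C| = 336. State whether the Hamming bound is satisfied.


V_q(n, t) = 14, q^n = 8192, Hamming bound = 585, |C| = 336 ≤ bound (satisfied).

Step 1: Compute V_q(n, t) = Σ_{j=0}^1 C(n, j) (q−1)^j.
  j = 0: C(13,0)·(1)^0 = 1·1 = 1.
  j = 1: C(13,1)·(1)^1 = 13·1 = 13.
  V_q(n, t) = 1 + 13 = 14.
Step 2: q^n = 2^13 = 8192.
Step 3: Hamming bound ⌊q^n / V_q(n,t)⌋ = ⌊8192/14⌋ = 585.
Step 4: Compare |C| = 336 to 585: satisfied.
The claimed |C| lies below the Hamming bound.


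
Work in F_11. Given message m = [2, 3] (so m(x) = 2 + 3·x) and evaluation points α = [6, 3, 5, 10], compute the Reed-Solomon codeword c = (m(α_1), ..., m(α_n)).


c = [9, 0, 6, 10]

Message polynomial: m(x) = 2 + 3·x (mod 11).
For each evaluation point α_i, compute m(α_i) mod 11:
  α_1 = 6: Horner steps 3 → 9, so m(6) = 9.
  α_2 = 3: Horner steps 3 → 0, so m(3) = 0.
  α_3 = 5: Horner steps 3 → 6, so m(5) = 6.
  α_4 = 10: Horner steps 3 → 10, so m(10) = 10.
Codeword c = [9, 0, 6, 10] ∈ F_11^4.


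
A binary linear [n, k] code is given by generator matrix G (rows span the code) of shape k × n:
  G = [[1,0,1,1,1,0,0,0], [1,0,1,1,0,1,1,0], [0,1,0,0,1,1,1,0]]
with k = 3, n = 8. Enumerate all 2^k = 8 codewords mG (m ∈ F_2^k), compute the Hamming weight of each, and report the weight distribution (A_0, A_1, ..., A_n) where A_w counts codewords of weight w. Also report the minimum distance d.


Weight distribution: A_0 = 1, A_1 = 1, A_3 = 1, A_4 = 2, A_5 = 2, A_6 = 1. Minimum distance d = 1.

Enumerate all 2^3 = 8 messages m ∈ F_2^3.
For each, compute codeword c = mG in F_2^8, then tally its weight.
  m = 000 → c = 00000000, weight = 0.
  m = 100 → c = 10111000, weight = 4.
  m = 010 → c = 10110110, weight = 5.
  m = 110 → c = 00001110, weight = 3.
  m = 001 → c = 01001110, weight = 4.
  m = 101 → c = 11110110, weight = 6.
  m = 011 → c = 11111000, weight = 5.
  m = 111 → c = 01000000, weight = 1.
Tally weights:
  weight 0: 1 codewords.
  weight 1: 1 codewords.
  weight 3: 1 codewords.
  weight 4: 2 codewords.
  weight 5: 2 codewords.
  weight 6: 1 codewords.
Minimum distance d = smallest w > 0 with A_w > 0 = 1.
Sanity: Σ A_w = 8 = 2^3 = 8 ✓.


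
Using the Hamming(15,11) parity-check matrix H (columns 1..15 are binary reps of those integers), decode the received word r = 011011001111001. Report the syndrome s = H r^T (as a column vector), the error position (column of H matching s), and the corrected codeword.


s = (1, 0, 0, 1)^T, error position = 9, corrected codeword c = 011011000111001

Compute s = H r^T mod 2 one row at a time:
  s_1 = 0 + 1 + 1 + 1 + 1 + 0 + 0 + 1 = 5 ≡ 1 (mod 2).
  s_2 = 0 + 1 + 1 + 0 + 1 + 0 + 0 + 1 = 4 ≡ 0 (mod 2).
  s_3 = 1 + 1 + 1 + 0 + 1 + 1 + 0 + 1 = 6 ≡ 0 (mod 2).
  s_4 = 0 + 1 + 1 + 0 + 1 + 1 + 0 + 1 = 5 ≡ 1 (mod 2).
s = (1, 0, 0, 1)^T — this equals column 9 of H (binary 1001), so error is at position 9.
Correct: flip bit 9 of r = 011011001111001 to get c = 011011000111001.


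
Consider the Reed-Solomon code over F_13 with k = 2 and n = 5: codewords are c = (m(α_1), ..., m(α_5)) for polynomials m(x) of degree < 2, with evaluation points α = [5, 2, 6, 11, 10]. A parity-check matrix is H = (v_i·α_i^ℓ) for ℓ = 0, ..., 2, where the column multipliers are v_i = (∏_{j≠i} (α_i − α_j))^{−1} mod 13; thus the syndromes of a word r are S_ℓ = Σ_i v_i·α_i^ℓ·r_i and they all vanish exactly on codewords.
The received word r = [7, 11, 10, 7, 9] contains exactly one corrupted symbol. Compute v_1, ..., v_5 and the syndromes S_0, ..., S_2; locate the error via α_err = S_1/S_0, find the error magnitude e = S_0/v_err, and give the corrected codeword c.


S = (6, 1, 11), error at position 4, error magnitude e = 8, c = [7, 11, 10, 12, 9].

Step 1: column multipliers v_i = (∏_{j≠i}(α_i − α_j))^{−1} mod 13.
  i = 1 (α = 5): (5−2)(5−6)(5−11)(5−10) = 3·(−1)·(−6)·(−5) = −90 ≡ 1, so v_1 = 1^{−1} = 1 (mod 13).
  i = 2 (α = 2): (2−5)(2−6)(2−11)(2−10) = (−3)·(−4)·(−9)·(−8) = 864 ≡ 6, so v_2 = 6^{−1} = 11 (mod 13).
  i = 3 (α = 6): (6−5)(6−2)(6−11)(6−10) = 1·4·(−5)·(−4) = 80 ≡ 2, so v_3 = 2^{−1} = 7 (mod 13).
  i = 4 (α = 11): (11−5)(11−2)(11−6)(11−10) = 6·9·5·1 = 270 ≡ 10, so v_4 = 10^{−1} = 4 (mod 13).
  i = 5 (α = 10): (10−5)(10−2)(10−6)(10−11) = 5·8·4·(−1) = −160 ≡ 9, so v_5 = 9^{−1} = 3 (mod 13).
  v = [1, 11, 7, 4, 3].
Step 2: syndromes of r = [7, 11, 10, 7, 9] (all sums mod 13).
  S_0 = Σ v_i r_i = 1·7 + 11·11 + 7·10 + 4·7 + 3·9 = 253 ≡ 6.
  S_1 = Σ v_i α_i r_i = 1·5·7 + 11·2·11 + 7·6·10 + 4·11·7 + 3·10·9 = 1275 ≡ 1.
  α_i^2 mod 13 = [12, 4, 10, 4, 9].
  S_2 = Σ v_i α_i^2 r_i = 1·12·7 + 11·4·11 + 7·10·10 + 4·4·7 + 3·9·9 = 1623 ≡ 11.
  S = (6, 1, 11) ≠ 0, so r is not a codeword (an error is present).
Step 3: locate the error. For a single error e at position i, S_ℓ = v_i·e·α_i^ℓ, so α_err = S_1/S_0.
  S_0^{−1} = 6^{−1} = 11 (mod 13), so α_err = 1·11 = 11 ≡ 11 = α_4. Error position i = 4.
  Consistency check: S_2/S_1 = 11·1 = 11 ≡ 11 = α_err ✓ (single-error assumption holds).
Step 4: error magnitude e = S_0/v_4 = S_0·∏_{j≠4}(α_4 − α_j) = 6·10 = 60 ≡ 8 (mod 13).
Step 5: correct position 4: c_4 = r_4 − e = 7 − 8 ≡ 12 (mod 13). Hence c = [7, 11, 10, 12, 9].
  Check: interpolating c through the α_i gives m(x) = 5 + 3·x (degree < 2) with m(α_i) = c_i for every i, so c is indeed a codeword.


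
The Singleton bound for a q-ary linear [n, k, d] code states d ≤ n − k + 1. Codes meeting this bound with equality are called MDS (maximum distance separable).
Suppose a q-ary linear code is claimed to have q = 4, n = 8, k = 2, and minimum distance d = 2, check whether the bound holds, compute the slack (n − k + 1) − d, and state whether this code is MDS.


Singleton RHS = n − k + 1 = 7, slack = 5, bound satisfied, not MDS.

Singleton bound: d ≤ n − k + 1.
Here n = 8, k = 2, so n − k + 1 = 7.
Given d = 2, check d ≤ 7: YES.
Slack = (n − k + 1) − d = 5.
The code is NOT MDS (slack = 5 > 0).
Description: the claimed parameters are [8, 2, 2]_4; such a code would be non-MDS.


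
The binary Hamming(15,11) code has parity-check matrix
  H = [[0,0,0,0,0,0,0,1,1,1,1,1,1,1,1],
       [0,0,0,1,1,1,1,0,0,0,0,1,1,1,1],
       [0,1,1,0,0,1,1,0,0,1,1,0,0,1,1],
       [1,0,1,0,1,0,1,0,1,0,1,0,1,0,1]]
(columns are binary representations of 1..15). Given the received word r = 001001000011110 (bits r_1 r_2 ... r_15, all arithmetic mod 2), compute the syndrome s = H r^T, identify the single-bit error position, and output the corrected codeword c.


s = (0, 0, 0, 1)^T, error position = 1, corrected codeword c = 101001000011110

Compute s = H r^T mod 2 one row at a time:
  s_1 = 0 + 0 + 0 + 1 + 1 + 1 + 1 + 0 = 4 ≡ 0 (mod 2).
  s_2 = 0 + 0 + 1 + 0 + 1 + 1 + 1 + 0 = 4 ≡ 0 (mod 2).
  s_3 = 0 + 1 + 1 + 0 + 0 + 1 + 1 + 0 = 4 ≡ 0 (mod 2).
  s_4 = 0 + 1 + 0 + 0 + 0 + 1 + 1 + 0 = 3 ≡ 1 (mod 2).
s = (0, 0, 0, 1)^T — this equals column 1 of H (binary 0001), so error is at position 1.
Correct: flip bit 1 of r = 001001000011110 to get c = 101001000011110.


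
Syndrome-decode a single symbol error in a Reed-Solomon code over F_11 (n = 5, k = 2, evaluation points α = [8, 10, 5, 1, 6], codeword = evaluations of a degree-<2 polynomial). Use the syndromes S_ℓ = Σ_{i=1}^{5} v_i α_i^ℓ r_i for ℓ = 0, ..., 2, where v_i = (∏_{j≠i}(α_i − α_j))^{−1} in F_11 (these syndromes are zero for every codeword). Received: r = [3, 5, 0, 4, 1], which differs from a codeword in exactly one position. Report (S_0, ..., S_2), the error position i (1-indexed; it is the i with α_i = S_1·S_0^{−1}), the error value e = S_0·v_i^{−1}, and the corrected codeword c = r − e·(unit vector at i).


S = (5, 5, 5), error at position 4, error magnitude e = 8, c = [3, 5, 0, 7, 1].

Step 1: column multipliers v_i = (∏_{j≠i}(α_i − α_j))^{−1} mod 11.
  i = 1 (α = 8): (8−10)(8−5)(8−1)(8−6) = (−2)·3·7·2 = −84 ≡ 4, so v_1 = 4^{−1} = 3 (mod 11).
  i = 2 (α = 10): (10−8)(10−5)(10−1)(10−6) = 2·5·9·4 = 360 ≡ 8, so v_2 = 8^{−1} = 7 (mod 11).
  i = 3 (α = 5): (5−8)(5−10)(5−1)(5−6) = (−3)·(−5)·4·(−1) = −60 ≡ 6, so v_3 = 6^{−1} = 2 (mod 11).
  i = 4 (α = 1): (1−8)(1−10)(1−5)(1−6) = (−7)·(−9)·(−4)·(−5) = 1260 ≡ 6, so v_4 = 6^{−1} = 2 (mod 11).
  i = 5 (α = 6): (6−8)(6−10)(6−5)(6−1) = (−2)·(−4)·1·5 = 40 ≡ 7, so v_5 = 7^{−1} = 8 (mod 11).
  v = [3, 7, 2, 2, 8].
Step 2: syndromes of r = [3, 5, 0, 4, 1] (all sums mod 11).
  S_0 = Σ v_i r_i = 3·3 + 7·5 + 2·0 + 2·4 + 8·1 = 60 ≡ 5.
  S_1 = Σ v_i α_i r_i = 3·8·3 + 7·10·5 + 2·5·0 + 2·1·4 + 8·6·1 = 478 ≡ 5.
  α_i^2 mod 11 = [9, 1, 3, 1, 3].
  S_2 = Σ v_i α_i^2 r_i = 3·9·3 + 7·1·5 + 2·3·0 + 2·1·4 + 8·3·1 = 148 ≡ 5.
  S = (5, 5, 5) ≠ 0, so r is not a codeword (an error is present).
Step 3: locate the error. For a single error e at position i, S_ℓ = v_i·e·α_i^ℓ, so α_err = S_1/S_0.
  S_0^{−1} = 5^{−1} = 9 (mod 11), so α_err = 5·9 = 45 ≡ 1 = α_4. Error position i = 4.
  Consistency check: S_2/S_1 = 5·9 = 45 ≡ 1 = α_err ✓ (single-error assumption holds).
Step 4: error magnitude e = S_0/v_4 = S_0·∏_{j≠4}(α_4 − α_j) = 5·6 = 30 ≡ 8 (mod 11).
Step 5: correct position 4: c_4 = r_4 − e = 4 − 8 ≡ 7 (mod 11). Hence c = [3, 5, 0, 7, 1].
  Check: interpolating c through the α_i gives m(x) = 6 + 1·x (degree < 2) with m(α_i) = c_i for every i, so c is indeed a codeword.


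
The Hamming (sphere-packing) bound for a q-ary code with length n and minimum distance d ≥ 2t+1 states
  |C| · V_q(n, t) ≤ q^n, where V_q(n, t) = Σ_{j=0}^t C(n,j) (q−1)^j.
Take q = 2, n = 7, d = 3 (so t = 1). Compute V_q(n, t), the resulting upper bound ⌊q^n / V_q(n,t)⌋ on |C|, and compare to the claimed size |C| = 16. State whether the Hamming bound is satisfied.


V_q(n, t) = 8, q^n = 128, Hamming bound = 16, |C| = 16 ≤ bound (satisfied).

Step 1: Compute V_q(n, t) = Σ_{j=0}^1 C(n, j) (q−1)^j.
  j = 0: C(7,0)·(1)^0 = 1·1 = 1.
  j = 1: C(7,1)·(1)^1 = 7·1 = 7.
  V_q(n, t) = 1 + 7 = 8.
Step 2: q^n = 2^7 = 128.
Step 3: Hamming bound ⌊q^n / V_q(n,t)⌋ = ⌊128/8⌋ = 16.
Step 4: Compare |C| = 16 to 16: satisfied.
The claimed |C| lies at the Hamming bound (tight).


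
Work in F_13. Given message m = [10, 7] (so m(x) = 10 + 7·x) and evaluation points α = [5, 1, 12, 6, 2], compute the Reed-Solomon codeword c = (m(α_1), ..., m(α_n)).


c = [6, 4, 3, 0, 11]

Message polynomial: m(x) = 10 + 7·x (mod 13).
For each evaluation point α_i, compute m(α_i) mod 13:
  α_1 = 5: Horner steps 7 → 6, so m(5) = 6.
  α_2 = 1: Horner steps 7 → 4, so m(1) = 4.
  α_3 = 12: Horner steps 7 → 3, so m(12) = 3.
  α_4 = 6: Horner steps 7 → 0, so m(6) = 0.
  α_5 = 2: Horner steps 7 → 11, so m(2) = 11.
Codeword c = [6, 4, 3, 0, 11] ∈ F_13^5.


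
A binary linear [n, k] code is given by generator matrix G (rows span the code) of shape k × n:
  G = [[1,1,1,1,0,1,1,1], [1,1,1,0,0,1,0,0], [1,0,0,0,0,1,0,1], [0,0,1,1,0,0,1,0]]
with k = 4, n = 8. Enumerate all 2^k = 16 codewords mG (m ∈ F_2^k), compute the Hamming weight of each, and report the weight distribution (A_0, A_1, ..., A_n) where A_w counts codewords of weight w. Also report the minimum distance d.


Weight distribution: A_0 = 1, A_1 = 1, A_2 = 1, A_3 = 5, A_4 = 5, A_5 = 1, A_6 = 1, A_7 = 1. Minimum distance d = 1.

Enumerate all 2^4 = 16 messages m ∈ F_2^4.
For each, compute codeword c = mG in F_2^8, then tally its weight.
  m = 0000 → c = 00000000, weight = 0.
  m = 1000 → c = 11110111, weight = 7.
  m = 0100 → c = 11100100, weight = 4.
  m = 1100 → c = 00010011, weight = 3.
  m = 0010 → c = 10000101, weight = 3.
  m = 1010 → c = 01110010, weight = 4.
  m = 0110 → c = 01100001, weight = 3.
  m = 1110 → c = 10010110, weight = 4.
  m = 0001 → c = 00110010, weight = 3.
  m = 1001 → c = 11000101, weight = 4.
  m = 0101 → c = 11010110, weight = 5.
  m = 1101 → c = 00100001, weight = 2.
  m = 0011 → c = 10110111, weight = 6.
  m = 1011 → c = 01000000, weight = 1.
  m = 0111 → c = 01010011, weight = 4.
  m = 1111 → c = 10100100, weight = 3.
Tally weights:
  weight 0: 1 codewords.
  weight 1: 1 codewords.
  weight 2: 1 codewords.
  weight 3: 5 codewords.
  weight 4: 5 codewords.
  weight 5: 1 codewords.
  weight 6: 1 codewords.
  weight 7: 1 codewords.
Minimum distance d = smallest w > 0 with A_w > 0 = 1.
Sanity: Σ A_w = 16 = 2^4 = 16 ✓.


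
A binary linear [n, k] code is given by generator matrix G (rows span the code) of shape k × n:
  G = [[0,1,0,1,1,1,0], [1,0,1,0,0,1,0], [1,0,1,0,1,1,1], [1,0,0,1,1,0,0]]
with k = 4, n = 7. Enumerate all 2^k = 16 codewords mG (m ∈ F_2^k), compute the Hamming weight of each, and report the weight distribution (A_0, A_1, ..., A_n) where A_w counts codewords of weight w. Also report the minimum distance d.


Weight distribution: A_0 = 1, A_2 = 2, A_3 = 4, A_4 = 5, A_5 = 4. Minimum distance d = 2.

Enumerate all 2^4 = 16 messages m ∈ F_2^4.
For each, compute codeword c = mG in F_2^7, then tally its weight.
  m = 0000 → c = 0000000, weight = 0.
  m = 1000 → c = 0101110, weight = 4.
  m = 0100 → c = 1010010, weight = 3.
  m = 1100 → c = 1111100, weight = 5.
  m = 0010 → c = 1010111, weight = 5.
  m = 1010 → c = 1111001, weight = 5.
  m = 0110 → c = 0000101, weight = 2.
  m = 1110 → c = 0101011, weight = 4.
  m = 0001 → c = 1001100, weight = 3.
  m = 1001 → c = 1100010, weight = 3.
  m = 0101 → c = 0011110, weight = 4.
  m = 1101 → c = 0110000, weight = 2.
  m = 0011 → c = 0011011, weight = 4.
  m = 1011 → c = 0110101, weight = 4.
  m = 0111 → c = 1001001, weight = 3.
  m = 1111 → c = 1100111, weight = 5.
Tally weights:
  weight 0: 1 codewords.
  weight 2: 2 codewords.
  weight 3: 4 codewords.
  weight 4: 5 codewords.
  weight 5: 4 codewords.
Minimum distance d = smallest w > 0 with A_w > 0 = 2.
Sanity: Σ A_w = 16 = 2^4 = 16 ✓.


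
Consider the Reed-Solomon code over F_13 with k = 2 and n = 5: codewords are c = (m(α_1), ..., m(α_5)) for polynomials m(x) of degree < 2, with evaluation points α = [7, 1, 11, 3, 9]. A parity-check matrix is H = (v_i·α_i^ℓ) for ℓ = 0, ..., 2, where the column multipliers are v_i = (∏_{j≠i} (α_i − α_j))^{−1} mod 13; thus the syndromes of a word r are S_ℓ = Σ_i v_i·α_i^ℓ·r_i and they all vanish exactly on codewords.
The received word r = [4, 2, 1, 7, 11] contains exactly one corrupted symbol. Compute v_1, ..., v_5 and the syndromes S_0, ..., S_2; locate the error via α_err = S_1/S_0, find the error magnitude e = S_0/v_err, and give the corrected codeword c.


S = (5, 6, 2), error at position 5, error magnitude e = 2, c = [4, 2, 1, 7, 9].

Step 1: column multipliers v_i = (∏_{j≠i}(α_i − α_j))^{−1} mod 13.
  i = 1 (α = 7): (7−1)(7−11)(7−3)(7−9) = 6·(−4)·4·(−2) = 192 ≡ 10, so v_1 = 10^{−1} = 4 (mod 13).
  i = 2 (α = 1): (1−7)(1−11)(1−3)(1−9) = (−6)·(−10)·(−2)·(−8) = 960 ≡ 11, so v_2 = 11^{−1} = 6 (mod 13).
  i = 3 (α = 11): (11−7)(11−1)(11−3)(11−9) = 4·10·8·2 = 640 ≡ 3, so v_3 = 3^{−1} = 9 (mod 13).
  i = 4 (α = 3): (3−7)(3−1)(3−11)(3−9) = (−4)·2·(−8)·(−6) = −384 ≡ 6, so v_4 = 6^{−1} = 11 (mod 13).
  i = 5 (α = 9): (9−7)(9−1)(9−11)(9−3) = 2·8·(−2)·6 = −192 ≡ 3, so v_5 = 3^{−1} = 9 (mod 13).
  v = [4, 6, 9, 11, 9].
Step 2: syndromes of r = [4, 2, 1, 7, 11] (all sums mod 13).
  S_0 = Σ v_i r_i = 4·4 + 6·2 + 9·1 + 11·7 + 9·11 = 213 ≡ 5.
  S_1 = Σ v_i α_i r_i = 4·7·4 + 6·1·2 + 9·11·1 + 11·3·7 + 9·9·11 = 1345 ≡ 6.
  α_i^2 mod 13 = [10, 1, 4, 9, 3].
  S_2 = Σ v_i α_i^2 r_i = 4·10·4 + 6·1·2 + 9·4·1 + 11·9·7 + 9·3·11 = 1198 ≡ 2.
  S = (5, 6, 2) ≠ 0, so r is not a codeword (an error is present).
Step 3: locate the error. For a single error e at position i, S_ℓ = v_i·e·α_i^ℓ, so α_err = S_1/S_0.
  S_0^{−1} = 5^{−1} = 8 (mod 13), so α_err = 6·8 = 48 ≡ 9 = α_5. Error position i = 5.
  Consistency check: S_2/S_1 = 2·11 = 22 ≡ 9 = α_err ✓ (single-error assumption holds).
Step 4: error magnitude e = S_0/v_5 = S_0·∏_{j≠5}(α_5 − α_j) = 5·3 = 15 ≡ 2 (mod 13).
Step 5: correct position 5: c_5 = r_5 − e = 11 − 2 ≡ 9 (mod 13). Hence c = [4, 2, 1, 7, 9].
  Check: interpolating c through the α_i gives m(x) = 6 + 9·x (degree < 2) with m(α_i) = c_i for every i, so c is indeed a codeword.


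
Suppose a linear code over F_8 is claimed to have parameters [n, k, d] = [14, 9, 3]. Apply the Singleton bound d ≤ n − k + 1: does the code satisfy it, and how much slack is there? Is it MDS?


Singleton RHS = n − k + 1 = 6, slack = 3, bound satisfied, not MDS.

Singleton bound: d ≤ n − k + 1.
Here n = 14, k = 9, so n − k + 1 = 6.
Given d = 3, check d ≤ 6: YES.
Slack = (n − k + 1) − d = 3.
The code is NOT MDS (slack = 3 > 0).
Description: the claimed parameters are [14, 9, 3]_8; such a code would be non-MDS.


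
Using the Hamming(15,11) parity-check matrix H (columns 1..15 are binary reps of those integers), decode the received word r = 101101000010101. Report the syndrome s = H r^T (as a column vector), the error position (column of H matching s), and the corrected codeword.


s = (1, 0, 0, 1)^T, error position = 9, corrected codeword c = 101101001010101

Compute s = H r^T mod 2 one row at a time:
  s_1 = 0 + 0 + 0 + 1 + 0 + 1 + 0 + 1 = 3 ≡ 1 (mod 2).
  s_2 = 1 + 0 + 1 + 0 + 0 + 1 + 0 + 1 = 4 ≡ 0 (mod 2).
  s_3 = 0 + 1 + 1 + 0 + 0 + 1 + 0 + 1 = 4 ≡ 0 (mod 2).
  s_4 = 1 + 1 + 0 + 0 + 0 + 1 + 1 + 1 = 5 ≡ 1 (mod 2).
s = (1, 0, 0, 1)^T — this equals column 9 of H (binary 1001), so error is at position 9.
Correct: flip bit 9 of r = 101101000010101 to get c = 101101001010101.


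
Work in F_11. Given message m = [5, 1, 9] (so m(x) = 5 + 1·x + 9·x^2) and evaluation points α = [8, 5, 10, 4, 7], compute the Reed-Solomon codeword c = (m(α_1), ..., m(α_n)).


c = [6, 4, 2, 10, 2]

Message polynomial: m(x) = 5 + 1·x + 9·x^2 (mod 11).
For each evaluation point α_i, compute m(α_i) mod 11:
  α_1 = 8: Horner steps 9 → 7 → 6, so m(8) = 6.
  α_2 = 5: Horner steps 9 → 2 → 4, so m(5) = 4.
  α_3 = 10: Horner steps 9 → 3 → 2, so m(10) = 2.
  α_4 = 4: Horner steps 9 → 4 → 10, so m(4) = 10.
  α_5 = 7: Horner steps 9 → 9 → 2, so m(7) = 2.
Codeword c = [6, 4, 2, 10, 2] ∈ F_11^5.


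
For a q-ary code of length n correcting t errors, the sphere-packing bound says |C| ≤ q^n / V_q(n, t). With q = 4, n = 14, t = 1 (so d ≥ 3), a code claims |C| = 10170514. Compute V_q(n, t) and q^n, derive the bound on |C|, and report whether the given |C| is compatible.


V_q(n, t) = 43, q^n = 268435456, Hamming bound = 6242685, |C| = 10170514 > bound (violated).

Step 1: Compute V_q(n, t) = Σ_{j=0}^1 C(n, j) (q−1)^j.
  j = 0: C(14,0)·(3)^0 = 1·1 = 1.
  j = 1: C(14,1)·(3)^1 = 14·3 = 42.
  V_q(n, t) = 1 + 42 = 43.
Step 2: q^n = 4^14 = 268435456.
Step 3: Hamming bound ⌊q^n / V_q(n,t)⌋ = ⌊268435456/43⌋ = 6242685.
Step 4: Compare |C| = 10170514 to 6242685: violated.
The claimed |C| lies above the Hamming bound, so no 4-ary code of length 14 with d ≥ 3 can have 10170514 codewords.


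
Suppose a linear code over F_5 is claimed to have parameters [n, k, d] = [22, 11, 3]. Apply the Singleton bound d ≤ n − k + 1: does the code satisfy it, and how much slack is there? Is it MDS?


Singleton RHS = n − k + 1 = 12, slack = 9, bound satisfied, not MDS.

Singleton bound: d ≤ n − k + 1.
Here n = 22, k = 11, so n − k + 1 = 12.
Given d = 3, check d ≤ 12: YES.
Slack = (n − k + 1) − d = 9.
The code is NOT MDS (slack = 9 > 0).
Description: the claimed parameters are [22, 11, 3]_5; such a code would be non-MDS.


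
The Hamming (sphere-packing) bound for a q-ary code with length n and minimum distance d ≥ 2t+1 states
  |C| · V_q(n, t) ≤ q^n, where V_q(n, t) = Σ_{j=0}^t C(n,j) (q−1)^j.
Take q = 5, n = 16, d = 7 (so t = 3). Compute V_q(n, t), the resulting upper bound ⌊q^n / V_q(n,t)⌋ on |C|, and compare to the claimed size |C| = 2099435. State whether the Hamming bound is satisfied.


V_q(n, t) = 37825, q^n = 152587890625, Hamming bound = 4034048, |C| = 2099435 ≤ bound (satisfied).

Step 1: Compute V_q(n, t) = Σ_{j=0}^3 C(n, j) (q−1)^j.
  j = 0: C(16,0)·(4)^0 = 1·1 = 1.
  j = 1: C(16,1)·(4)^1 = 16·4 = 64.
  j = 2: C(16,2)·(4)^2 = 120·16 = 1920.
  j = 3: C(16,3)·(4)^3 = 560·64 = 35840.
  V_q(n, t) = 1 + 64 + 1920 + 35840 = 37825.
Step 2: q^n = 5^16 = 152587890625.
Step 3: Hamming bound ⌊q^n / V_q(n,t)⌋ = ⌊152587890625/37825⌋ = 4034048.
Step 4: Compare |C| = 2099435 to 4034048: satisfied.
The claimed |C| lies below the Hamming bound.


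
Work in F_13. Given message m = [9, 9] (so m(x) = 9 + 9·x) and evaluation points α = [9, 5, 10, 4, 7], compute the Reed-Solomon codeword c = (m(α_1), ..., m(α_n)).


c = [12, 2, 8, 6, 7]

Message polynomial: m(x) = 9 + 9·x (mod 13).
For each evaluation point α_i, compute m(α_i) mod 13:
  α_1 = 9: Horner steps 9 → 12, so m(9) = 12.
  α_2 = 5: Horner steps 9 → 2, so m(5) = 2.
  α_3 = 10: Horner steps 9 → 8, so m(10) = 8.
  α_4 = 4: Horner steps 9 → 6, so m(4) = 6.
  α_5 = 7: Horner steps 9 → 7, so m(7) = 7.
Codeword c = [12, 2, 8, 6, 7] ∈ F_13^5.


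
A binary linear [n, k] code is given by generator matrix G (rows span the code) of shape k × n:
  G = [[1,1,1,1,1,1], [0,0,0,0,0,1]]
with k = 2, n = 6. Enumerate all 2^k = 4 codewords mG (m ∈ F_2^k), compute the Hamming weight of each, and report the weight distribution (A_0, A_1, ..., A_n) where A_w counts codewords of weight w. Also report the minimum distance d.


Weight distribution: A_0 = 1, A_1 = 1, A_5 = 1, A_6 = 1. Minimum distance d = 1.

Enumerate all 2^2 = 4 messages m ∈ F_2^2.
For each, compute codeword c = mG in F_2^6, then tally its weight.
  m = 00 → c = 000000, weight = 0.
  m = 10 → c = 111111, weight = 6.
  m = 01 → c = 000001, weight = 1.
  m = 11 → c = 111110, weight = 5.
Tally weights:
  weight 0: 1 codewords.
  weight 1: 1 codewords.
  weight 5: 1 codewords.
  weight 6: 1 codewords.
Minimum distance d = smallest w > 0 with A_w > 0 = 1.
Sanity: Σ A_w = 4 = 2^2 = 4 ✓.


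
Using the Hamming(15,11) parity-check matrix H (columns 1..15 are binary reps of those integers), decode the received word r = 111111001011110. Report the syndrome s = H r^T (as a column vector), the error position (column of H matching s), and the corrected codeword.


s = (1, 0, 1, 0)^T, error position = 10, corrected codeword c = 111111001111110

Compute s = H r^T mod 2 one row at a time:
  s_1 = 0 + 1 + 0 + 1 + 1 + 1 + 1 + 0 = 5 ≡ 1 (mod 2).
  s_2 = 1 + 1 + 1 + 0 + 1 + 1 + 1 + 0 = 6 ≡ 0 (mod 2).
  s_3 = 1 + 1 + 1 + 0 + 0 + 1 + 1 + 0 = 5 ≡ 1 (mod 2).
  s_4 = 1 + 1 + 1 + 0 + 1 + 1 + 1 + 0 = 6 ≡ 0 (mod 2).
s = (1, 0, 1, 0)^T — this equals column 10 of H (binary 1010), so error is at position 10.
Correct: flip bit 10 of r = 111111001011110 to get c = 111111001111110.
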